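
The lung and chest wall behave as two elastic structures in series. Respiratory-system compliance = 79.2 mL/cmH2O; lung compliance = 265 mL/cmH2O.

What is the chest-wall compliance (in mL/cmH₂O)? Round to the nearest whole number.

113

1/Ccw = 1/Crs − 1/CL.
1/Ccw = 1/79.2 − 1/265 = 0.008853.
Ccw = 112.96 mL/cmH2O.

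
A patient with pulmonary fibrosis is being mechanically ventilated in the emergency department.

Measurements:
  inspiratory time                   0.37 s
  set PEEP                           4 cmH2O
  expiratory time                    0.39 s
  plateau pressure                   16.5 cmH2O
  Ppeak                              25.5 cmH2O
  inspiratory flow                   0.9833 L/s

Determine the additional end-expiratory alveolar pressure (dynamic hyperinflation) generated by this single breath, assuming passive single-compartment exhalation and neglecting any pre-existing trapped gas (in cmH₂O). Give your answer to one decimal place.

Vt = flow × Ti = 0.9833 L/s × 0.37 s × 1000 mL/L = 363.82 mL.
R = (PIP − Pplat)/V̇ = (25.5 − 16.5) / 0.9833 = 9.0/0.9833 = 9.153 cmH2O·s/L.
C = Vt/(Pplat − PEEP) = 363.82 / (16.5 − 4) = 363.82/12.5 = 29.106 mL/cmH2O.
τ = R × C = 9.153 × 0.02911 L/cmH2O = 0.2664 s.
Fraction remaining = e^(−Te/τ) = e^(−0.39/0.2664) = 0.2313; trapped volume = 363.82 × 0.2313 = 84.152 mL.
Additional alveolar pressure from trapping ≈ V_trapped / C = 84.152 / 29.106 = 2.891 cmH2O.

2.9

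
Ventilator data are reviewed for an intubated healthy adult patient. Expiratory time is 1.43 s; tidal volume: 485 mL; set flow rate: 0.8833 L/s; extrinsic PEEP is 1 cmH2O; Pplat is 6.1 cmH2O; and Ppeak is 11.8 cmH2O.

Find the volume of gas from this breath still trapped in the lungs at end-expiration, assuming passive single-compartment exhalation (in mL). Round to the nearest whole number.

47

R = (PIP − Pplat)/V̇ = (11.8 − 6.1) / 0.8833 = 5.7/0.8833 = 6.453 cmH2O·s/L.
C = Vt/(Pplat − PEEP) = 485.0 / (6.1 − 1) = 485.0/5.1 = 95.098 mL/cmH2O.
τ = R × C = 6.453 × 0.0951 L/cmH2O = 0.6137 s.
Fraction remaining = e^(−Te/τ) = e^(−1.43/0.6137) = 0.09728.
Trapped volume = 485.0 × 0.09728 = 47.181 mL.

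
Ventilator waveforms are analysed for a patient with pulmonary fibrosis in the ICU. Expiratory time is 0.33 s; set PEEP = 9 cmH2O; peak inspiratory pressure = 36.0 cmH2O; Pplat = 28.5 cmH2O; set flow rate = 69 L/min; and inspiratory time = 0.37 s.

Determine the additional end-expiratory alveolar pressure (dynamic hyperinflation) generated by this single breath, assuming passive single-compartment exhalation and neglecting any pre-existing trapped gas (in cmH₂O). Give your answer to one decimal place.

1.9

Flow: 69 L/min ÷ 60 = 1.15 L/s.
Vt = flow × Ti = 1.15 L/s × 0.37 s × 1000 mL/L = 425.5 mL.
R = (PIP − Pplat)/V̇ = (36.0 − 28.5) / 1.15 = 7.5/1.15 = 6.522 cmH2O·s/L.
C = Vt/(Pplat − PEEP) = 425.5 / (28.5 − 9) = 425.5/19.5 = 21.821 mL/cmH2O.
τ = R × C = 6.522 × 0.02182 L/cmH2O = 0.1423 s.
Fraction remaining = e^(−Te/τ) = e^(−0.33/0.1423) = 0.09837; trapped volume = 425.5 × 0.09837 = 41.856 mL.
Additional alveolar pressure from trapping ≈ V_trapped / C = 41.856 / 21.821 = 1.918 cmH2O.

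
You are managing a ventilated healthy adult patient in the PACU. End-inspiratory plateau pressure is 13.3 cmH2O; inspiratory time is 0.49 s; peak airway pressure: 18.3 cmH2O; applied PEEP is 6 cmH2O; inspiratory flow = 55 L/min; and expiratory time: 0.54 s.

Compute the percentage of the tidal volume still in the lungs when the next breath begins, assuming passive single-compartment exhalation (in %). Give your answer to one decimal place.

Flow: 55 L/min ÷ 60 = 0.9167 L/s.
Vt = flow × Ti = 0.9167 L/s × 0.49 s × 1000 mL/L = 449.18 mL.
R = (PIP − Pplat)/V̇ = (18.3 − 13.3) / 0.9167 = 5.0/0.9167 = 5.454 cmH2O·s/L.
C = Vt/(Pplat − PEEP) = 449.18 / (13.3 − 6) = 449.18/7.3 = 61.532 mL/cmH2O.
τ = R × C = 5.454 × 0.06153 L/cmH2O = 0.3356 s.
Fraction remaining at end-expiration = e^(−Te/τ) = e^(−0.54/0.3356) = 0.2001 → 20.01%.

20.0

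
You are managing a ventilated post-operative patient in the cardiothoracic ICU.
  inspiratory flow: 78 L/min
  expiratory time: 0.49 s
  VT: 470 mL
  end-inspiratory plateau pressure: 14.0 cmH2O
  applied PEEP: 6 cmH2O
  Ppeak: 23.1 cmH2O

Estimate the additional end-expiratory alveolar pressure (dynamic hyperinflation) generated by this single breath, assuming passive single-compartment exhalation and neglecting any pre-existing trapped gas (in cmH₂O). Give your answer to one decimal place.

Flow: 78 L/min ÷ 60 = 1.3 L/s.
R = (PIP − Pplat)/V̇ = (23.1 − 14.0) / 1.3 = 9.1/1.3 = 7.0 cmH2O·s/L.
C = Vt/(Pplat − PEEP) = 470.0 / (14.0 − 6) = 470.0/8.0 = 58.75 mL/cmH2O.
τ = R × C = 7.0 × 0.05875 L/cmH2O = 0.4113 s.
Fraction remaining = e^(−Te/τ) = e^(−0.49/0.4113) = 0.3038; trapped volume = 470.0 × 0.3038 = 142.79 mL.
Additional alveolar pressure from trapping ≈ V_trapped / C = 142.79 / 58.75 = 2.43 cmH2O.

2.4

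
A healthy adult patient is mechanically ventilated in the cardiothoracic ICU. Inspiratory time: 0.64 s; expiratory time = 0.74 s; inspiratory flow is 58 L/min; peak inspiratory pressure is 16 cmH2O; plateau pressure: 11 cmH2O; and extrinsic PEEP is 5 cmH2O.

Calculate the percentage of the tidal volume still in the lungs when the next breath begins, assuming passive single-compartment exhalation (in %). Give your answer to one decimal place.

Flow: 58 L/min ÷ 60 = 0.9667 L/s.
Vt = flow × Ti = 0.9667 L/s × 0.64 s × 1000 mL/L = 618.69 mL.
R = (PIP − Pplat)/V̇ = (16 − 11) / 0.9667 = 5.0/0.9667 = 5.172 cmH2O·s/L.
C = Vt/(Pplat − PEEP) = 618.69 / (11 − 5) = 618.69/6.0 = 103.12 mL/cmH2O.
τ = R × C = 5.172 × 0.1031 L/cmH2O = 0.5332 s.
Fraction remaining at end-expiration = e^(−Te/τ) = e^(−0.74/0.5332) = 0.2496 → 24.96%.

25.0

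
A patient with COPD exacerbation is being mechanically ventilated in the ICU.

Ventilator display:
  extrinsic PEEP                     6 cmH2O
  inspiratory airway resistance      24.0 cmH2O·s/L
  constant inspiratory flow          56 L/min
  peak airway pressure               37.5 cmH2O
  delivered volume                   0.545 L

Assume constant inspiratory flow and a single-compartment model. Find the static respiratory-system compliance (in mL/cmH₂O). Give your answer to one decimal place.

59.9

Flow: 56 L/min ÷ 60 = 0.9333 L/s.
Equation of motion (constant flow): PIP = Vt/C + R·V̇ + PEEP.
Vt/C = PIP − R·V̇ − PEEP = 37.5 − 24.0×0.9333 − 6 = 37.5 − 22.399 − 6 = 9.101 cmH2O.
C = Vt / 9.101 = 545 / 9.101 = 59.884 mL/cmH2O.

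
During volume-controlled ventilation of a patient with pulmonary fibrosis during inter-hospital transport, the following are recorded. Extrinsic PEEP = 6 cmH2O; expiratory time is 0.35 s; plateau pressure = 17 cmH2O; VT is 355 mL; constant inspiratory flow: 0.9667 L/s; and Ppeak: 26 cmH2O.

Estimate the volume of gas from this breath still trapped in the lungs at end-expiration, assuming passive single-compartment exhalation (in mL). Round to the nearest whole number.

111

R = (PIP − Pplat)/V̇ = (26 − 17) / 0.9667 = 9.0/0.9667 = 9.31 cmH2O·s/L.
C = Vt/(Pplat − PEEP) = 355.0 / (17 − 6) = 355.0/11.0 = 32.273 mL/cmH2O.
τ = R × C = 9.31 × 0.03227 L/cmH2O = 0.3004 s.
Fraction remaining = e^(−Te/τ) = e^(−0.35/0.3004) = 0.3119.
Trapped volume = 355.0 × 0.3119 = 110.72 mL.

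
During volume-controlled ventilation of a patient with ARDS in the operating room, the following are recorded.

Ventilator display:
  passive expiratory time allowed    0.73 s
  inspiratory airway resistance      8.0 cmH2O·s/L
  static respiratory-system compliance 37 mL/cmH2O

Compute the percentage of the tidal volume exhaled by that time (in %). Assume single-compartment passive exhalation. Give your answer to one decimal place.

τ = R × C = 8.0 × 37 mL/cmH2O = 8.0 × 0.037 L/cmH2O = 0.296 s.
Passive exhalation: V(t)/V₀ = e^(−t/τ) = e^(−0.73/0.296) = 0.08491.
Fraction exhaled = 1 − 0.08491 = 0.9151 → 91.51%.

91.5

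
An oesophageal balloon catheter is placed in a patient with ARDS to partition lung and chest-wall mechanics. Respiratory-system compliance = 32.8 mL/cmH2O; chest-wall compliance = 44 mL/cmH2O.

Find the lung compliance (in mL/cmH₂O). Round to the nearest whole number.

1/CL = 1/Crs − 1/Ccw.
1/CL = 1/32.8 − 1/44 = 0.007761.
CL = 128.85 mL/cmH2O.

129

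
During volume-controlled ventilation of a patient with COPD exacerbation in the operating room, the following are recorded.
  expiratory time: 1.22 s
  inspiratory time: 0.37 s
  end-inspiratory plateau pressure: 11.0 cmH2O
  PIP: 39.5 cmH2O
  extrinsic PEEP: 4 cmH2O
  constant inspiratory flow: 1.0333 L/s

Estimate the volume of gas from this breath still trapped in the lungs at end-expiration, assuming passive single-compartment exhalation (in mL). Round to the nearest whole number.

170

Vt = flow × Ti = 1.0333 L/s × 0.37 s × 1000 mL/L = 382.32 mL.
R = (PIP − Pplat)/V̇ = (39.5 − 11.0) / 1.0333 = 28.5/1.0333 = 27.582 cmH2O·s/L.
C = Vt/(Pplat − PEEP) = 382.32 / (11.0 − 4) = 382.32/7.0 = 54.617 mL/cmH2O.
τ = R × C = 27.582 × 0.05462 L/cmH2O = 1.507 s.
Fraction remaining = e^(−Te/τ) = e^(−1.22/1.507) = 0.4451.
Trapped volume = 382.32 × 0.4451 = 170.17 mL.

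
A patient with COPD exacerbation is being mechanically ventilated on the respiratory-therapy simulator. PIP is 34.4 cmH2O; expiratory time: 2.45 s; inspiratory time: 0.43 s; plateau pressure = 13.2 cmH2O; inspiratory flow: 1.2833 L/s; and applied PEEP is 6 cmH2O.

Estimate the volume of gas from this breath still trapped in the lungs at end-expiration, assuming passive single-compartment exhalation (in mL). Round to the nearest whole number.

80

Vt = flow × Ti = 1.2833 L/s × 0.43 s × 1000 mL/L = 551.82 mL.
R = (PIP − Pplat)/V̇ = (34.4 − 13.2) / 1.2833 = 21.2/1.2833 = 16.52 cmH2O·s/L.
C = Vt/(Pplat − PEEP) = 551.82 / (13.2 − 6) = 551.82/7.2 = 76.642 mL/cmH2O.
τ = R × C = 16.52 × 0.07664 L/cmH2O = 1.266 s.
Fraction remaining = e^(−Te/τ) = e^(−2.45/1.266) = 0.1444.
Trapped volume = 551.82 × 0.1444 = 79.683 mL.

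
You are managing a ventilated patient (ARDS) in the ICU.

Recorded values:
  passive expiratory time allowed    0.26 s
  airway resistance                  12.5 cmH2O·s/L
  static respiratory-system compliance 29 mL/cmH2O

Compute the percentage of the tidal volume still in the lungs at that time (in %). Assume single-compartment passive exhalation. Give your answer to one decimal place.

48.8

τ = R × C = 12.5 × 29 mL/cmH2O = 12.5 × 0.029 L/cmH2O = 0.3625 s.
Passive exhalation: V(t)/V₀ = e^(−t/τ) = e^(−0.26/0.3625) = 0.4881.
Fraction remaining = 0.4881 → 48.81%.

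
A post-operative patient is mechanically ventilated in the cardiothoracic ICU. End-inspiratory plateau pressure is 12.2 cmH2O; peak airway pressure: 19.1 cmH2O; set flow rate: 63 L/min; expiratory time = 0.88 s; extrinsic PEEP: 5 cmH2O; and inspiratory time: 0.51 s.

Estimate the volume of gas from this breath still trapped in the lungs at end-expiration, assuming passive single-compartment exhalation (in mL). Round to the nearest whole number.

Flow: 63 L/min ÷ 60 = 1.05 L/s.
Vt = flow × Ti = 1.05 L/s × 0.51 s × 1000 mL/L = 535.5 mL.
R = (PIP − Pplat)/V̇ = (19.1 − 12.2) / 1.05 = 6.9/1.05 = 6.571 cmH2O·s/L.
C = Vt/(Pplat − PEEP) = 535.5 / (12.2 − 5) = 535.5/7.2 = 74.375 mL/cmH2O.
τ = R × C = 6.571 × 0.07438 L/cmH2O = 0.4888 s.
Fraction remaining = e^(−Te/τ) = e^(−0.88/0.4888) = 0.1652.
Trapped volume = 535.5 × 0.1652 = 88.465 mL.

88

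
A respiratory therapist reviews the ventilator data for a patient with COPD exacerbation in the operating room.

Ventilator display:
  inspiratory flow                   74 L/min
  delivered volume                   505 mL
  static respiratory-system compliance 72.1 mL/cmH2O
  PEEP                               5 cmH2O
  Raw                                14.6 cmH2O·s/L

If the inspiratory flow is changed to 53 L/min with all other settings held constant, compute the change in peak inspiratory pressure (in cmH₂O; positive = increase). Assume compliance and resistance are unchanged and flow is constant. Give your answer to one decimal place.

Flow: 74 L/min ÷ 60 = 1.2333 L/s.
New flow: 53 L/min ÷ 60 = 0.8833 L/s.
PIP = Vt/C + R·V̇ + PEEP (constant-flow equation of motion).
Only the resistive term changes: ΔPIP = R × ΔV̇ = 14.6 × (0.8833 − 1.2333) = 14.6 × -0.35 = -5.11 cmH2O.

-5.1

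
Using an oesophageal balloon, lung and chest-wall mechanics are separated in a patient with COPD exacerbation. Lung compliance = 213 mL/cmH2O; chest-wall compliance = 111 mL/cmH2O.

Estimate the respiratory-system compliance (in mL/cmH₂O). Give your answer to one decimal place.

Lung and chest wall are elastances in series: 1/Crs = 1/CL + 1/Ccw.
1/Crs = 1/213 + 1/111 = 0.0137.
Crs = 72.993 mL/cmH2O.

73.0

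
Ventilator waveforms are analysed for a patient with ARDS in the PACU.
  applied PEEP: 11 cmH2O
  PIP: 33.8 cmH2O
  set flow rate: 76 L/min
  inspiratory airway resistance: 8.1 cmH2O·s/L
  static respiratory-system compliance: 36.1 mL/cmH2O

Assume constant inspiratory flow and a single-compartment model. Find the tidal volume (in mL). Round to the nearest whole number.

453

Flow: 76 L/min ÷ 60 = 1.2667 L/s.
Equation of motion (constant flow): PIP = Vt/C + R·V̇ + PEEP.
Vt/C = PIP − R·V̇ − PEEP = 33.8 − 10.26 − 11 = 12.54 cmH2O.
Vt = C × 12.54 = 36.1 × 12.54 = 452.69 mL.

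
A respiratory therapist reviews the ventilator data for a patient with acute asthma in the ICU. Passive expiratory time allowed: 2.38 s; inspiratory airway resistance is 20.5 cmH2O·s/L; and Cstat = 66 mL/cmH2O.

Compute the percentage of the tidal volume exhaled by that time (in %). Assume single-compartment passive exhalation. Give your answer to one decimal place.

82.8

τ = R × C = 20.5 × 66 mL/cmH2O = 20.5 × 0.066 L/cmH2O = 1.353 s.
Passive exhalation: V(t)/V₀ = e^(−t/τ) = e^(−2.38/1.353) = 0.1722.
Fraction exhaled = 1 − 0.1722 = 0.8278 → 82.78%.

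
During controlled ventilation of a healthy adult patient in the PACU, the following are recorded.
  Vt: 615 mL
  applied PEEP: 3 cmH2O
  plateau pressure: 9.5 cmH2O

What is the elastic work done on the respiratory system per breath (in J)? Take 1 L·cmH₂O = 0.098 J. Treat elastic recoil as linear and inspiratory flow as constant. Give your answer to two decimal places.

0.20

Elastic work ≈ ½ × (Pplat − PEEP) × Vt = 0.5 × (9.5 − 3) × 0.615 L = 0.5 × 6.5 × 0.615 = 1.999 L·cmH2O.
× 0.098 J/(L·cmH2O) → 0.1959 J.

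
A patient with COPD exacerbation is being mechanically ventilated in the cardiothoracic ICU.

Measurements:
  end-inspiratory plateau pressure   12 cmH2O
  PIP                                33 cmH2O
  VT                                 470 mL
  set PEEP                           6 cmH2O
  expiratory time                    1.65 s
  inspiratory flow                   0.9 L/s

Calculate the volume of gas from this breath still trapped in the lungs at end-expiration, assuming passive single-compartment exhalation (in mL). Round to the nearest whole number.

R = (PIP − Pplat)/V̇ = (33 − 12) / 0.9 = 21.0/0.9 = 23.333 cmH2O·s/L.
C = Vt/(Pplat − PEEP) = 470.0 / (12 − 6) = 470.0/6.0 = 78.333 mL/cmH2O.
τ = R × C = 23.333 × 0.07833 L/cmH2O = 1.828 s.
Fraction remaining = e^(−Te/τ) = e^(−1.65/1.828) = 0.4055.
Trapped volume = 470.0 × 0.4055 = 190.59 mL.

191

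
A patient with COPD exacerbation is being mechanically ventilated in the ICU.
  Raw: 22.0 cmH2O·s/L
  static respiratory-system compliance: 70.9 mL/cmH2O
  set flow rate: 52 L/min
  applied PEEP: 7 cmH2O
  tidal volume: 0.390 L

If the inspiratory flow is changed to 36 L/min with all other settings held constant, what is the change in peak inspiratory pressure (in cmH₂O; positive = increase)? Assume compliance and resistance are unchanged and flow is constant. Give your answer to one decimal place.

-5.9

Flow: 52 L/min ÷ 60 = 0.8667 L/s.
New flow: 36 L/min ÷ 60 = 0.6 L/s.
PIP = Vt/C + R·V̇ + PEEP (constant-flow equation of motion).
Only the resistive term changes: ΔPIP = R × ΔV̇ = 22.0 × (0.6 − 0.8667) = 22.0 × -0.2667 = -5.867 cmH2O.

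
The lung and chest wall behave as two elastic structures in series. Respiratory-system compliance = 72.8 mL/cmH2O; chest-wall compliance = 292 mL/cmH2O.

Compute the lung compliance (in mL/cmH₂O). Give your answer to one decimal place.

1/CL = 1/Crs − 1/Ccw.
1/CL = 1/72.8 − 1/292 = 0.01031.
CL = 96.993 mL/cmH2O.

97.0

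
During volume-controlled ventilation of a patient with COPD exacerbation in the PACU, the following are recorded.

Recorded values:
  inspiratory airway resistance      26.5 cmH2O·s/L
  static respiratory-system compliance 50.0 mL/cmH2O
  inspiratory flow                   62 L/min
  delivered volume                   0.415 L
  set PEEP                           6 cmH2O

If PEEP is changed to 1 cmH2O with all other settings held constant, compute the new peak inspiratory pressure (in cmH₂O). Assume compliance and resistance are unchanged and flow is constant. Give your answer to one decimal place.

Flow: 62 L/min ÷ 60 = 1.0333 L/s.
PIP = Vt/C + R·V̇ + PEEP (constant-flow equation of motion).
Only the baseline term changes: ΔPIP = ΔPEEP = 1 − 6 = -5.0 cmH2O.
Original PIP = 415/50.0 + 26.5×1.0333 + 6 = 41.682 cmH2O; new PIP = 41.682 + (-5.0) = 36.682 cmH2O.

36.7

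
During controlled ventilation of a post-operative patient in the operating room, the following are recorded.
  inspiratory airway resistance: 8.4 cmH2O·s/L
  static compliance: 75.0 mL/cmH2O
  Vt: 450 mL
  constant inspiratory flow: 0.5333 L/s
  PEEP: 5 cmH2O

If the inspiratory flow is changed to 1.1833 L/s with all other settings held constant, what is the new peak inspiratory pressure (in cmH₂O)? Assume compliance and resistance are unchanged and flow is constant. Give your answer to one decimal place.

PIP = Vt/C + R·V̇ + PEEP (constant-flow equation of motion).
Only the resistive term changes: ΔPIP = R × ΔV̇ = 8.4 × (1.1833 − 0.5333) = 8.4 × 0.65 = 5.46 cmH2O.
Original PIP = 450/75.0 + 8.4×0.5333 + 5 = 15.48 cmH2O; new PIP = 15.48 + (5.46) = 20.94 cmH2O.

20.9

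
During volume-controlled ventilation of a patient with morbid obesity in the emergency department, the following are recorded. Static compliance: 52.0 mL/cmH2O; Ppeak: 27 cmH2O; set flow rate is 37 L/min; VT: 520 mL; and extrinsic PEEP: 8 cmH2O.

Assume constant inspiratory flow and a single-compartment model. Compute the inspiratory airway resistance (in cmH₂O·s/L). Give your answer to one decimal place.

14.6

Flow: 37 L/min ÷ 60 = 0.6167 L/s.
Equation of motion (constant flow): PIP = Vt/C + R·V̇ + PEEP.
R·V̇ = PIP − Vt/C − PEEP = 27 − 520/52.0 − 8 = 27 − 10.0 − 8 = 9.0 cmH2O.
R = 9.0 / 0.6167 = 14.594 cmH2O·s/L.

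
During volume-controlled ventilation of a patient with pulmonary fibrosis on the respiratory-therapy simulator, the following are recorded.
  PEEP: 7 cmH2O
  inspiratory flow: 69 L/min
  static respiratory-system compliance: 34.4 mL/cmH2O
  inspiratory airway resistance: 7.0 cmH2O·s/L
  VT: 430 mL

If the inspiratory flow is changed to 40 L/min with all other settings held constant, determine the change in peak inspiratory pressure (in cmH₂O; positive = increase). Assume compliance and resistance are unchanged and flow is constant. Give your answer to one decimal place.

Flow: 69 L/min ÷ 60 = 1.15 L/s.
New flow: 40 L/min ÷ 60 = 0.6667 L/s.
PIP = Vt/C + R·V̇ + PEEP (constant-flow equation of motion).
Only the resistive term changes: ΔPIP = R × ΔV̇ = 7.0 × (0.6667 − 1.15) = 7.0 × -0.4833 = -3.383 cmH2O.

-3.4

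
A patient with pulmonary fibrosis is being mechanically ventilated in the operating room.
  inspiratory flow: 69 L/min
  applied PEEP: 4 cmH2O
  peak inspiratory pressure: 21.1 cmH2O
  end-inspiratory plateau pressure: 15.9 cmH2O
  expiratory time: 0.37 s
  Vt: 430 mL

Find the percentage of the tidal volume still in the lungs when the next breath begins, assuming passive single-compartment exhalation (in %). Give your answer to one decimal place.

10.4

Flow: 69 L/min ÷ 60 = 1.15 L/s.
R = (PIP − Pplat)/V̇ = (21.1 − 15.9) / 1.15 = 5.2/1.15 = 4.522 cmH2O·s/L.
C = Vt/(Pplat − PEEP) = 430.0 / (15.9 − 4) = 430.0/11.9 = 36.134 mL/cmH2O.
τ = R × C = 4.522 × 0.03613 L/cmH2O = 0.1634 s.
Fraction remaining at end-expiration = e^(−Te/τ) = e^(−0.37/0.1634) = 0.1039 → 10.39%.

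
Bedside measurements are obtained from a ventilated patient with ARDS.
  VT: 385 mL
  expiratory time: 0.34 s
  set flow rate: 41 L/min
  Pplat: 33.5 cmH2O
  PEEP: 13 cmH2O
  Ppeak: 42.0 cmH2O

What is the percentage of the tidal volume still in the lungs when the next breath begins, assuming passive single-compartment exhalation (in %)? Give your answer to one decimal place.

23.3

Flow: 41 L/min ÷ 60 = 0.6833 L/s.
R = (PIP − Pplat)/V̇ = (42.0 − 33.5) / 0.6833 = 8.5/0.6833 = 12.44 cmH2O·s/L.
C = Vt/(Pplat − PEEP) = 385.0 / (33.5 − 13) = 385.0/20.5 = 18.78 mL/cmH2O.
τ = R × C = 12.44 × 0.01878 L/cmH2O = 0.2336 s.
Fraction remaining at end-expiration = e^(−Te/τ) = e^(−0.34/0.2336) = 0.2333 → 23.33%.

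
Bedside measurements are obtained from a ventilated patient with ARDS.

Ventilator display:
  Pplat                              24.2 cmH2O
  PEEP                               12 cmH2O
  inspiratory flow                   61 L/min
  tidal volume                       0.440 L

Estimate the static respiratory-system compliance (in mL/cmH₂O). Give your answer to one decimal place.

36.1

Cstat = Vt / (Pplat − PEEP) = 440 / (24.2 − 12) = 440 / 12.2 = 36.066 mL/cmH2O.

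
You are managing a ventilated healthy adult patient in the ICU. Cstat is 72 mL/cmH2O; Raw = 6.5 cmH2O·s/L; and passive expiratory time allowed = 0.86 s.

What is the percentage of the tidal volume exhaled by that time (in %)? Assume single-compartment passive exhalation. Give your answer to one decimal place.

τ = R × C = 6.5 × 72 mL/cmH2O = 6.5 × 0.072 L/cmH2O = 0.468 s.
Passive exhalation: V(t)/V₀ = e^(−t/τ) = e^(−0.86/0.468) = 0.1592.
Fraction exhaled = 1 − 0.1592 = 0.8408 → 84.08%.

84.1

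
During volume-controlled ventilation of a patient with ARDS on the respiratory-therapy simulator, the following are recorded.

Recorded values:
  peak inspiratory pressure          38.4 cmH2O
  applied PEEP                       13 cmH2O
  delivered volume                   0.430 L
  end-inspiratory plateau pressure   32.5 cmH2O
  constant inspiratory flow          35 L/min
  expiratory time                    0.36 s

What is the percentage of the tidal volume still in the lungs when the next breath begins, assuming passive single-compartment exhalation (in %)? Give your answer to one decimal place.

19.9

Flow: 35 L/min ÷ 60 = 0.5833 L/s.
R = (PIP − Pplat)/V̇ = (38.4 − 32.5) / 0.5833 = 5.9/0.5833 = 10.115 cmH2O·s/L.
C = Vt/(Pplat − PEEP) = 430.0 / (32.5 − 13) = 430.0/19.5 = 22.051 mL/cmH2O.
τ = R × C = 10.115 × 0.02205 L/cmH2O = 0.223 s.
Fraction remaining at end-expiration = e^(−Te/τ) = e^(−0.36/0.223) = 0.199 → 19.9%.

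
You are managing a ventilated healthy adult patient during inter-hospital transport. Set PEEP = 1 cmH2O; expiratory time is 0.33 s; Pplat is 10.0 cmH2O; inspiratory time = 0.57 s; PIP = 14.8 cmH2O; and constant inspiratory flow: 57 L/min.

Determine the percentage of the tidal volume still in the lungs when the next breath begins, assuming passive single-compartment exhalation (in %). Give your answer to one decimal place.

33.8

Flow: 57 L/min ÷ 60 = 0.95 L/s.
Vt = flow × Ti = 0.95 L/s × 0.57 s × 1000 mL/L = 541.5 mL.
R = (PIP − Pplat)/V̇ = (14.8 − 10.0) / 0.95 = 4.8/0.95 = 5.053 cmH2O·s/L.
C = Vt/(Pplat − PEEP) = 541.5 / (10.0 − 1) = 541.5/9.0 = 60.167 mL/cmH2O.
τ = R × C = 5.053 × 0.06017 L/cmH2O = 0.304 s.
Fraction remaining at end-expiration = e^(−Te/τ) = e^(−0.33/0.304) = 0.3377 → 33.77%.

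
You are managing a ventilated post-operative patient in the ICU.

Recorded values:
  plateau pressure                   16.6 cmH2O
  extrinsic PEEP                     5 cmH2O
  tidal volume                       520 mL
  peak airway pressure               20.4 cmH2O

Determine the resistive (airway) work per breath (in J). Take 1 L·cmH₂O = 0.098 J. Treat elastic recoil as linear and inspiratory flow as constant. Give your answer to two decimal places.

0.19

With constant inspiratory flow the resistive pressure is constant at PIP − Pplat = 20.4 − 16.6 = 3.8 cmH2O, so resistive work = 3.8 × 0.520 = 1.976 L·cmH2O.
× 0.098 J/(L·cmH2O) → 0.1936 J.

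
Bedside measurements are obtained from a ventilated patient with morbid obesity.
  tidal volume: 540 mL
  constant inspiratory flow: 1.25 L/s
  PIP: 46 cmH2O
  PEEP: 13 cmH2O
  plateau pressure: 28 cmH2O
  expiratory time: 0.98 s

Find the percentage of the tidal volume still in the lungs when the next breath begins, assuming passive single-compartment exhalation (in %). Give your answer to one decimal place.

15.1

R = (PIP − Pplat)/V̇ = (46 − 28) / 1.25 = 18.0/1.25 = 14.4 cmH2O·s/L.
C = Vt/(Pplat − PEEP) = 540.0 / (28 − 13) = 540.0/15.0 = 36.0 mL/cmH2O.
τ = R × C = 14.4 × 0.036 L/cmH2O = 0.5184 s.
Fraction remaining at end-expiration = e^(−Te/τ) = e^(−0.98/0.5184) = 0.151 → 15.1%.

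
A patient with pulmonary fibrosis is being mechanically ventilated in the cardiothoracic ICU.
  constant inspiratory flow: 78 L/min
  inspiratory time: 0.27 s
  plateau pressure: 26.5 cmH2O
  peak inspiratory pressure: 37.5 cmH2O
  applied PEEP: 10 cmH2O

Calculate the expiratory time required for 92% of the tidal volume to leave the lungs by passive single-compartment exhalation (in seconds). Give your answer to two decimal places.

0.45

Flow: 78 L/min ÷ 60 = 1.3 L/s.
Vt = flow × Ti = 1.3 L/s × 0.27 s × 1000 mL/L = 351.0 mL.
R = (PIP − Pplat)/V̇ = (37.5 − 26.5) / 1.3 = 11.0/1.3 = 8.462 cmH2O·s/L.
C = Vt/(Pplat − PEEP) = 351.0 / (26.5 − 10) = 351.0/16.5 = 21.273 mL/cmH2O.
τ = R × C = 8.462 × 0.02127 L/cmH2O = 0.18 s.
t = −τ·ln(1 − 0.92) = −0.18·ln(0.08) = 0.4546 s.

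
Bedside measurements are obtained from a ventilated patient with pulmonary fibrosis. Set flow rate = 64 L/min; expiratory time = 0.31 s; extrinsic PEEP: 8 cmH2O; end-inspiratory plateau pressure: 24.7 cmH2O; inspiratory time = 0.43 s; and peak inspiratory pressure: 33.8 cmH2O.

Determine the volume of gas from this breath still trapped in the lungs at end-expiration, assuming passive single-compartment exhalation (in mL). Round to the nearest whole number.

122

Flow: 64 L/min ÷ 60 = 1.0667 L/s.
Vt = flow × Ti = 1.0667 L/s × 0.43 s × 1000 mL/L = 458.68 mL.
R = (PIP − Pplat)/V̇ = (33.8 − 24.7) / 1.0667 = 9.1/1.0667 = 8.531 cmH2O·s/L.
C = Vt/(Pplat − PEEP) = 458.68 / (24.7 − 8) = 458.68/16.7 = 27.466 mL/cmH2O.
τ = R × C = 8.531 × 0.02747 L/cmH2O = 0.2343 s.
Fraction remaining = e^(−Te/τ) = e^(−0.31/0.2343) = 0.2663.
Trapped volume = 458.68 × 0.2663 = 122.15 mL.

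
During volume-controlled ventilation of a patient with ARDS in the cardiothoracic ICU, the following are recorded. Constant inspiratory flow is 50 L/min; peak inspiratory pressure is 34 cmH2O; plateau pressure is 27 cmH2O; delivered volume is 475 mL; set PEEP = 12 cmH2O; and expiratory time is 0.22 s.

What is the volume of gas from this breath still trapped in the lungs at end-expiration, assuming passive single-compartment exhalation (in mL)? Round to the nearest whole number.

Flow: 50 L/min ÷ 60 = 0.8333 L/s.
R = (PIP − Pplat)/V̇ = (34 − 27) / 0.8333 = 7.0/0.8333 = 8.4 cmH2O·s/L.
C = Vt/(Pplat − PEEP) = 475.0 / (27 − 12) = 475.0/15.0 = 31.667 mL/cmH2O.
τ = R × C = 8.4 × 0.03167 L/cmH2O = 0.266 s.
Fraction remaining = e^(−Te/τ) = e^(−0.22/0.266) = 0.4373.
Trapped volume = 475.0 × 0.4373 = 207.72 mL.

208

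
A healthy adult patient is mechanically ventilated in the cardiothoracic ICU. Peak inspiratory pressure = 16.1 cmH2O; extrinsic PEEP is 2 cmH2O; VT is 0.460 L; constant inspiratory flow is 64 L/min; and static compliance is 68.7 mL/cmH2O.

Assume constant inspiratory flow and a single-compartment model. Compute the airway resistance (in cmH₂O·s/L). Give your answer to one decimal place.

6.9

Flow: 64 L/min ÷ 60 = 1.0667 L/s.
Equation of motion (constant flow): PIP = Vt/C + R·V̇ + PEEP.
R·V̇ = PIP − Vt/C − PEEP = 16.1 − 460/68.7 − 2 = 16.1 − 6.696 − 2 = 7.404 cmH2O.
R = 7.404 / 1.0667 = 6.941 cmH2O·s/L.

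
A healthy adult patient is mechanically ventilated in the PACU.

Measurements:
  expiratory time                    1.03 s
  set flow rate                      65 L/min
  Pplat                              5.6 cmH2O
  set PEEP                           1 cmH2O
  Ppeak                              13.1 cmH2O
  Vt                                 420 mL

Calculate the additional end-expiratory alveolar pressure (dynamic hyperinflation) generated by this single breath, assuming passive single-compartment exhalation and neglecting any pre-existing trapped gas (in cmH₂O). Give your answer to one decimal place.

Flow: 65 L/min ÷ 60 = 1.0833 L/s.
R = (PIP − Pplat)/V̇ = (13.1 − 5.6) / 1.0833 = 7.5/1.0833 = 6.923 cmH2O·s/L.
C = Vt/(Pplat − PEEP) = 420.0 / (5.6 − 1) = 420.0/4.6 = 91.304 mL/cmH2O.
τ = R × C = 6.923 × 0.0913 L/cmH2O = 0.6321 s.
Fraction remaining = e^(−Te/τ) = e^(−1.03/0.6321) = 0.196; trapped volume = 420.0 × 0.196 = 82.32 mL.
Additional alveolar pressure from trapping ≈ V_trapped / C = 82.32 / 91.304 = 0.9016 cmH2O.

0.9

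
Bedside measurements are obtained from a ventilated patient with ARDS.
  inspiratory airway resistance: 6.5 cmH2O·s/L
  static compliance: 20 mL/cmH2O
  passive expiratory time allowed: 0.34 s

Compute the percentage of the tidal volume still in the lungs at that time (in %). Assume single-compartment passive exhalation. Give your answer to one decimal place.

7.3

τ = R × C = 6.5 × 20 mL/cmH2O = 6.5 × 0.020 L/cmH2O = 0.13 s.
Passive exhalation: V(t)/V₀ = e^(−t/τ) = e^(−0.34/0.13) = 0.07314.
Fraction remaining = 0.07314 → 7.314%.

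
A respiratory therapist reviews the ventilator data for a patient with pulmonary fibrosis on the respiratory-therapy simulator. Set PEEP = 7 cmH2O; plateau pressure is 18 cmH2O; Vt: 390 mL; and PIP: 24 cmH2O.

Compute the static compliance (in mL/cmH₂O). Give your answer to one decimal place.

Cstat = Vt / (Pplat − PEEP) = 390 / (18 − 7) = 390 / 11.0 = 35.455 mL/cmH2O.

35.5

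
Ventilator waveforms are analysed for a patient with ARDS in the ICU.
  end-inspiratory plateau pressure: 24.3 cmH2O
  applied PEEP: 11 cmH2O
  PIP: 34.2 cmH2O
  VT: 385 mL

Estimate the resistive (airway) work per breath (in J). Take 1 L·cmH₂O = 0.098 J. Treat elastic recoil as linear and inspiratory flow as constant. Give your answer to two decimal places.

With constant inspiratory flow the resistive pressure is constant at PIP − Pplat = 34.2 − 24.3 = 9.9 cmH2O, so resistive work = 9.9 × 0.385 = 3.812 L·cmH2O.
× 0.098 J/(L·cmH2O) → 0.3736 J.

0.37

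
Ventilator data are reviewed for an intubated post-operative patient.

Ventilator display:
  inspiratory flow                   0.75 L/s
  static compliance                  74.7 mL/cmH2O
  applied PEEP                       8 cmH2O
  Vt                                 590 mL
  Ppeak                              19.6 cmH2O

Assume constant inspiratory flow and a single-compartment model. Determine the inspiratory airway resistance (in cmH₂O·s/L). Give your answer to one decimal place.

Equation of motion (constant flow): PIP = Vt/C + R·V̇ + PEEP.
R·V̇ = PIP − Vt/C − PEEP = 19.6 − 590/74.7 − 8 = 19.6 − 7.898 − 8 = 3.702 cmH2O.
R = 3.702 / 0.75 = 4.936 cmH2O·s/L.

4.9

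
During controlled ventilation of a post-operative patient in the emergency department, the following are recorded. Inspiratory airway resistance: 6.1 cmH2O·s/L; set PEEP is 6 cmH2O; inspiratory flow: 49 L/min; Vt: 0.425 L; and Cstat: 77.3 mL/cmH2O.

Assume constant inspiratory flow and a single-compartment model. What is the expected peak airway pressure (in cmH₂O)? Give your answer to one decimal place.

16.5

Flow: 49 L/min ÷ 60 = 0.8167 L/s.
Equation of motion (constant flow): PIP = Vt/C + R·V̇ + PEEP.
PIP = 425/77.3 + 6.1×0.8167 + 6 = 5.498 + 4.982 + 6 = 16.48 cmH2O.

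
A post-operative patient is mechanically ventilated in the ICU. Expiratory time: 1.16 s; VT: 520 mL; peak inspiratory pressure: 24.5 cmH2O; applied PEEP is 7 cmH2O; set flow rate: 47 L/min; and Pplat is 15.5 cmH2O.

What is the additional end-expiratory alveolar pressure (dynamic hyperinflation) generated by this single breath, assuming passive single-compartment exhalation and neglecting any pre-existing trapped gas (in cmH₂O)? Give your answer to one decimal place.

1.6

Flow: 47 L/min ÷ 60 = 0.7833 L/s.
R = (PIP − Pplat)/V̇ = (24.5 − 15.5) / 0.7833 = 9.0/0.7833 = 11.49 cmH2O·s/L.
C = Vt/(Pplat − PEEP) = 520.0 / (15.5 − 7) = 520.0/8.5 = 61.176 mL/cmH2O.
τ = R × C = 11.49 × 0.06118 L/cmH2O = 0.703 s.
Fraction remaining = e^(−Te/τ) = e^(−1.16/0.703) = 0.192; trapped volume = 520.0 × 0.192 = 99.84 mL.
Additional alveolar pressure from trapping ≈ V_trapped / C = 99.84 / 61.176 = 1.632 cmH2O.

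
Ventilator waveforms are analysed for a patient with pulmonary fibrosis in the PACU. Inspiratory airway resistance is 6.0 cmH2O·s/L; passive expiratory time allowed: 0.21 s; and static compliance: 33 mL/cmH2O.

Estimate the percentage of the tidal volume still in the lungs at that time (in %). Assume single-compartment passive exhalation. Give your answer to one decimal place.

34.6

τ = R × C = 6.0 × 33 mL/cmH2O = 6.0 × 0.033 L/cmH2O = 0.198 s.
Passive exhalation: V(t)/V₀ = e^(−t/τ) = e^(−0.21/0.198) = 0.3462.
Fraction remaining = 0.3462 → 34.62%.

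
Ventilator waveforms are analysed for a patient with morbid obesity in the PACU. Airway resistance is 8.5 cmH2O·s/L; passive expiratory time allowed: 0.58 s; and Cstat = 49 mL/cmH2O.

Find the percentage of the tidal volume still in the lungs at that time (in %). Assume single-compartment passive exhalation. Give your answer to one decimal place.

24.8

τ = R × C = 8.5 × 49 mL/cmH2O = 8.5 × 0.049 L/cmH2O = 0.4165 s.
Passive exhalation: V(t)/V₀ = e^(−t/τ) = e^(−0.58/0.4165) = 0.2484.
Fraction remaining = 0.2484 → 24.84%.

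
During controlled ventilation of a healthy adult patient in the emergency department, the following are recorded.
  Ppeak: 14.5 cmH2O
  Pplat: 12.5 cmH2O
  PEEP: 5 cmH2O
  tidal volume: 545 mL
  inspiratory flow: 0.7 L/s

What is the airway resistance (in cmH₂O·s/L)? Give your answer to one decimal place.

2.9

Raw = (PIP − Pplat) / flow = (14.5 − 12.5) / 0.7 = 2.0 / 0.7 = 2.857 cmH2O·s/L.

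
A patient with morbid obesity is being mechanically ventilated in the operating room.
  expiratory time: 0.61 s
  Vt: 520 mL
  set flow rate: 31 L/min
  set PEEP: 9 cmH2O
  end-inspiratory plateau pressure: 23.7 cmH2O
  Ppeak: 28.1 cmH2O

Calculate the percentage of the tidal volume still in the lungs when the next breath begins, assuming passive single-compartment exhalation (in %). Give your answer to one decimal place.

Flow: 31 L/min ÷ 60 = 0.5167 L/s.
R = (PIP − Pplat)/V̇ = (28.1 − 23.7) / 0.5167 = 4.4/0.5167 = 8.516 cmH2O·s/L.
C = Vt/(Pplat − PEEP) = 520.0 / (23.7 − 9) = 520.0/14.7 = 35.374 mL/cmH2O.
τ = R × C = 8.516 × 0.03537 L/cmH2O = 0.3012 s.
Fraction remaining at end-expiration = e^(−Te/τ) = e^(−0.61/0.3012) = 0.132 → 13.2%.

13.2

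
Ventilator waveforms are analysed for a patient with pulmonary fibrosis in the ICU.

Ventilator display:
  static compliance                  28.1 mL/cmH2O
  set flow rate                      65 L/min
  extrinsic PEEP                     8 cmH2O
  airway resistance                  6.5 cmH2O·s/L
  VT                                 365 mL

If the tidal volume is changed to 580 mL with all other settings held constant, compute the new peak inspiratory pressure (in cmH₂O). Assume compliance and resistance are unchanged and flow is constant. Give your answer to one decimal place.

Flow: 65 L/min ÷ 60 = 1.0833 L/s.
PIP = Vt/C + R·V̇ + PEEP (constant-flow equation of motion).
Only the elastic term changes: ΔPIP = ΔVt / C = (580 − 365) / 28.1 = 7.651 cmH2O.
Original PIP = 365/28.1 + 6.5×1.0833 + 8 = 28.031 cmH2O; new PIP = 28.031 + (7.651) = 35.682 cmH2O.

35.7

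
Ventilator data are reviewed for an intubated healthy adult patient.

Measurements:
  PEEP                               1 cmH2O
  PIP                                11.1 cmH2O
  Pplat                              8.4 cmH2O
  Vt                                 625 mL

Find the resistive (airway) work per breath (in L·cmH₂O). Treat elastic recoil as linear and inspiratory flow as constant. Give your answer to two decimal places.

1.69

With constant inspiratory flow the resistive pressure is constant at PIP − Pplat = 11.1 − 8.4 = 2.7 cmH2O, so resistive work = 2.7 × 0.625 = 1.688 L·cmH2O.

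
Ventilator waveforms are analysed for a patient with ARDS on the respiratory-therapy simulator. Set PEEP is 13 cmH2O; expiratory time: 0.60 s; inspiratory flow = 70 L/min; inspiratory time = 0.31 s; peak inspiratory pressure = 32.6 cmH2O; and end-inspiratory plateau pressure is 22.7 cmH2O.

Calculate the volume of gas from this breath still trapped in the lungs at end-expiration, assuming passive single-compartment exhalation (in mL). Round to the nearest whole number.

54

Flow: 70 L/min ÷ 60 = 1.1667 L/s.
Vt = flow × Ti = 1.1667 L/s × 0.31 s × 1000 mL/L = 361.68 mL.
R = (PIP − Pplat)/V̇ = (32.6 − 22.7) / 1.1667 = 9.9/1.1667 = 8.485 cmH2O·s/L.
C = Vt/(Pplat − PEEP) = 361.68 / (22.7 − 13) = 361.68/9.7 = 37.287 mL/cmH2O.
τ = R × C = 8.485 × 0.03729 L/cmH2O = 0.3164 s.
Fraction remaining = e^(−Te/τ) = e^(−0.60/0.3164) = 0.1501.
Trapped volume = 361.68 × 0.1501 = 54.288 mL.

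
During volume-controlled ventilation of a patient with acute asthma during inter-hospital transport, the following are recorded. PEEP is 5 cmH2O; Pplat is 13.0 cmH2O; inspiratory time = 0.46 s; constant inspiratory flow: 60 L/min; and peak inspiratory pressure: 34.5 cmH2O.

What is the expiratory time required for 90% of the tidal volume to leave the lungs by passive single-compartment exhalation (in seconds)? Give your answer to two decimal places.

2.85

Flow: 60 L/min ÷ 60 = 1 L/s.
Vt = flow × Ti = 1 L/s × 0.46 s × 1000 mL/L = 460.0 mL.
R = (PIP − Pplat)/V̇ = (34.5 − 13.0) / 1 = 21.5/1 = 21.5 cmH2O·s/L.
C = Vt/(Pplat − PEEP) = 460.0 / (13.0 − 5) = 460.0/8.0 = 57.5 mL/cmH2O.
τ = R × C = 21.5 × 0.0575 L/cmH2O = 1.236 s.
t = −τ·ln(1 − 0.90) = −1.236·ln(0.1) = 2.846 s.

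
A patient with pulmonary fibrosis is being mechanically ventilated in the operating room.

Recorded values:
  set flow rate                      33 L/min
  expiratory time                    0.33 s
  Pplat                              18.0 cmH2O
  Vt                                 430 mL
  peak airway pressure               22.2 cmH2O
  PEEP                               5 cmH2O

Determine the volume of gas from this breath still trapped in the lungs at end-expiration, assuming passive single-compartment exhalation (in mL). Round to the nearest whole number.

116

Flow: 33 L/min ÷ 60 = 0.55 L/s.
R = (PIP − Pplat)/V̇ = (22.2 − 18.0) / 0.55 = 4.2/0.55 = 7.636 cmH2O·s/L.
C = Vt/(Pplat − PEEP) = 430.0 / (18.0 − 5) = 430.0/13.0 = 33.077 mL/cmH2O.
τ = R × C = 7.636 × 0.03308 L/cmH2O = 0.2526 s.
Fraction remaining = e^(−Te/τ) = e^(−0.33/0.2526) = 0.2708.
Trapped volume = 430.0 × 0.2708 = 116.44 mL.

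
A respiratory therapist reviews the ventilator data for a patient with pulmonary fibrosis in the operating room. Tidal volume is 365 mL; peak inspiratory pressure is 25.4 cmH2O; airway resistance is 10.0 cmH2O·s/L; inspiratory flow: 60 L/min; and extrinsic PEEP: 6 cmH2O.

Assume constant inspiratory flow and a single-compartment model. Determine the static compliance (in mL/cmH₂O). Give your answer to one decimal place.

38.8

Flow: 60 L/min ÷ 60 = 1 L/s.
Equation of motion (constant flow): PIP = Vt/C + R·V̇ + PEEP.
Vt/C = PIP − R·V̇ − PEEP = 25.4 − 10.0×1 − 6 = 25.4 − 10.0 − 6 = 9.4 cmH2O.
C = Vt / 9.4 = 365 / 9.4 = 38.83 mL/cmH2O.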